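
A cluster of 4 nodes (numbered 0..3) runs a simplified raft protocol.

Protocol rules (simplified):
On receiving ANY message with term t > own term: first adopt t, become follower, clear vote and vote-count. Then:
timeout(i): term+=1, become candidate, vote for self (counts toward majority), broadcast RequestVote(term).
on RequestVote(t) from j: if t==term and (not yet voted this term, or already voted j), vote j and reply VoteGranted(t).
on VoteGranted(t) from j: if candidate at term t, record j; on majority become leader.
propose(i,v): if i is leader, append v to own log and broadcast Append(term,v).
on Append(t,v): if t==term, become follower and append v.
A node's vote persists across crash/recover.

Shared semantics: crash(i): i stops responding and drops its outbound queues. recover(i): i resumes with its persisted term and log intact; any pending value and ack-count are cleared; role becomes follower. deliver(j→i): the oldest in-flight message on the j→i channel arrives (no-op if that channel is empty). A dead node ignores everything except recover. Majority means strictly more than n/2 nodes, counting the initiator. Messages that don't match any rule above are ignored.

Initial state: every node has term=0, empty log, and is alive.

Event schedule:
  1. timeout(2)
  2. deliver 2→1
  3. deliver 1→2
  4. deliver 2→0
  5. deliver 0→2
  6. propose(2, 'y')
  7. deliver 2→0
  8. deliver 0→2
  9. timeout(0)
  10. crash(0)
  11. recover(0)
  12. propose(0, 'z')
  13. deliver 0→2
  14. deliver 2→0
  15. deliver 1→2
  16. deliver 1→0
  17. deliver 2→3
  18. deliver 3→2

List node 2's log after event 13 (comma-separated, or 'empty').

y

1. timeout(2):  <2:cand t1 ->
2. deliver 2→1:  <1:foll t1 ->
3. deliver 1→2:  nop
4. deliver 2→0:  <0:foll t1 ->
5. deliver 0→2:  <2:lead t1 ->
6. propose(2,'y'):  <2:lead t1 y>
7. deliver 2→0:  <0:foll t1 y>
8. deliver 0→2:  nop
9. timeout(0):  <0:cand t2 y>
10. crash(0):  <0:✗cand t2 y>
11. recover(0):  <0:foll t2 y>
12. propose(0,'z'):  nop
13. deliver 0→2:  nop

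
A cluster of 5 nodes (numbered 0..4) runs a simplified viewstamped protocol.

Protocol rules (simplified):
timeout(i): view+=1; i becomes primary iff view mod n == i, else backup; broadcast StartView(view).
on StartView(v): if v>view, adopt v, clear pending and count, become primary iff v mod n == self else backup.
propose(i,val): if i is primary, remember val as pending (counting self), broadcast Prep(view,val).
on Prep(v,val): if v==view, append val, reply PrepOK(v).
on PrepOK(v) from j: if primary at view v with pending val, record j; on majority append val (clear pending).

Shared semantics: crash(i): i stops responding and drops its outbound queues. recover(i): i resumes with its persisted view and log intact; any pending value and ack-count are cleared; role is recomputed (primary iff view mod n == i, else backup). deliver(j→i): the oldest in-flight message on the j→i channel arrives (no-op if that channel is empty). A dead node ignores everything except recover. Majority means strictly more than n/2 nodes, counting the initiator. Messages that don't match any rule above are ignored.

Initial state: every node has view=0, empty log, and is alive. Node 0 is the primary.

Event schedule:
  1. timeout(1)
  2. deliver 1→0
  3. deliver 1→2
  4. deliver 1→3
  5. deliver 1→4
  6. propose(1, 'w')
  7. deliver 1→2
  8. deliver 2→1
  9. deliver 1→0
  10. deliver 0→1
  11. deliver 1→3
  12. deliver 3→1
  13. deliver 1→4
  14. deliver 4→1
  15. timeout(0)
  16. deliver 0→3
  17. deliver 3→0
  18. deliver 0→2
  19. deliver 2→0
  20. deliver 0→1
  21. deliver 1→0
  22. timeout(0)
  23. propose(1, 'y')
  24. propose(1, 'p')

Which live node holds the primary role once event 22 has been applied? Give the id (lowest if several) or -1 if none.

2

[1] timeout(1) → N1(prim v1 [-])
[2] deliver 1→0 → N0(back v1 [-])
[3] deliver 1→2 → N2(back v1 [-])
[4] deliver 1→3 → N3(back v1 [-])
[5] deliver 1→4 → N4(back v1 [-])
[6] propose(1,'w') → ∅
[7] deliver 1→2 → N2(back v1 [w])
[8] deliver 2→1 → ∅
[9] deliver 1→0 → N0(back v1 [w])
[10] deliver 0→1 → N1(prim v1 [w])
[11] deliver 1→3 → N3(back v1 [w])
[12] deliver 3→1 → ∅
[13] deliver 1→4 → N4(back v1 [w])
[14] deliver 4→1 → ∅
[15] timeout(0) → N0(back v2 [w])
[16] deliver 0→3 → N3(back v2 [w])
[17] deliver 3→0 → ∅
[18] deliver 0→2 → N2(prim v2 [w])
[19] deliver 2→0 → ∅
[20] deliver 0→1 → N1(back v2 [w])
[21] deliver 1→0 → ∅
[22] timeout(0) → N0(back v3 [w])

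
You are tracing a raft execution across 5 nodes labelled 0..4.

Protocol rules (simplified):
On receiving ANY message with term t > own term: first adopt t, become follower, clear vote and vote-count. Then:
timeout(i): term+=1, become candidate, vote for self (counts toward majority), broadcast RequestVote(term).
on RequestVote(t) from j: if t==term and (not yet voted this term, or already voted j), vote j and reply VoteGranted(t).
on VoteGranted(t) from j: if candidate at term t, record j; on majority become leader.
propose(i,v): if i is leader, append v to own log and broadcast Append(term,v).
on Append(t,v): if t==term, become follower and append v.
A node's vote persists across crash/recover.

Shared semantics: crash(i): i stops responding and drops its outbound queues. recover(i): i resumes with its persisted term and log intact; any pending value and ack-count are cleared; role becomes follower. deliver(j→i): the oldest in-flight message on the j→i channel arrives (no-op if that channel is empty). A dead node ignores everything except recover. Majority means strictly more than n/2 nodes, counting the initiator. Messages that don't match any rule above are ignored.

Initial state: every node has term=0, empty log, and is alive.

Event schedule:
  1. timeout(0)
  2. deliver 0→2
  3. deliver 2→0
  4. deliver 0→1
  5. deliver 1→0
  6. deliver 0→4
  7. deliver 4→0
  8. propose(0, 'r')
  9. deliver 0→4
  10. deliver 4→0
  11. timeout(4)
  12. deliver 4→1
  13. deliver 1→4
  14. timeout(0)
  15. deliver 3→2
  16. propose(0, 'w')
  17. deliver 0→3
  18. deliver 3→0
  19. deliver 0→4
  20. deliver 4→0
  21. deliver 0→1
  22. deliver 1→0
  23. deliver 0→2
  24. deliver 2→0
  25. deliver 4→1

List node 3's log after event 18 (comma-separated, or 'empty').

[1] timeout(0) → N0(cand t1 [-])
[2] deliver 0→2 → N2(foll t1 [-])
[3] deliver 2→0 → ∅
[4] deliver 0→1 → N1(foll t1 [-])
[5] deliver 1→0 → N0(lead t1 [-])
[6] deliver 0→4 → N4(foll t1 [-])
[7] deliver 4→0 → ∅
[8] propose(0,'r') → N0(lead t1 [r])
[9] deliver 0→4 → N4(foll t1 [r])
[10] deliver 4→0 → ∅
[11] timeout(4) → N4(cand t2 [r])
[12] deliver 4→1 → N1(foll t2 [-])
[13] deliver 1→4 → ∅
[14] timeout(0) → N0(cand t2 [r])
[15] deliver 3→2 → ∅
[16] propose(0,'w') → ∅
[17] deliver 0→3 → N3(foll t1 [-])
[18] deliver 3→0 → ∅

empty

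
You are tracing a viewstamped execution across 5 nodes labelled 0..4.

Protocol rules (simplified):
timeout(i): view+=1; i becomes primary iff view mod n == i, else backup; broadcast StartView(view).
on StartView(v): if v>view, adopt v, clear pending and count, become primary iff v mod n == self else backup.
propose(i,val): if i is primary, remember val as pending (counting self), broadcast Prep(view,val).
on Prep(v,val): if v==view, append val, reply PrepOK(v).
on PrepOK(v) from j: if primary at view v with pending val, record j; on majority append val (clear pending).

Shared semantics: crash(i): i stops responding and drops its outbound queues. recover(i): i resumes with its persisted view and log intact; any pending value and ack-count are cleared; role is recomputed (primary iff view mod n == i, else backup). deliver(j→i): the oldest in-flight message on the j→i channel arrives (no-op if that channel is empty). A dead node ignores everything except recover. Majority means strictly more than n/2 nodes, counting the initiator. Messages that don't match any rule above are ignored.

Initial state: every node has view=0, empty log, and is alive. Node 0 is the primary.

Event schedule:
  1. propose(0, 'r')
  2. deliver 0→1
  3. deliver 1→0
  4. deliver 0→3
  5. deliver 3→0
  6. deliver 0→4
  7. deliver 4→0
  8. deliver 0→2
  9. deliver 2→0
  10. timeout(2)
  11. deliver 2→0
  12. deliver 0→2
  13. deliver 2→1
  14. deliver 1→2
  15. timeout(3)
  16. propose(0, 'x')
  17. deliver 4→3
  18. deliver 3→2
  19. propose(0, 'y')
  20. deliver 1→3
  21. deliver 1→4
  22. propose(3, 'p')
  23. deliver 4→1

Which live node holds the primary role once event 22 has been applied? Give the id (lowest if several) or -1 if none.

1

1. propose(0,'r'):  nop
2. deliver 0→1:  <1:back v0 r>
3. deliver 1→0:  nop
4. deliver 0→3:  <3:back v0 r>
5. deliver 3→0:  <0:prim v0 r>
6. deliver 0→4:  <4:back v0 r>
7. deliver 4→0:  nop
8. deliver 0→2:  <2:back v0 r>
9. deliver 2→0:  nop
10. timeout(2):  <2:back v1 r>
11. deliver 2→0:  <0:back v1 r>
12. deliver 0→2:  nop
13. deliver 2→1:  <1:prim v1 r>
14. deliver 1→2:  nop
15. timeout(3):  <3:back v1 r>
16. propose(0,'x'):  nop
17. deliver 4→3:  nop
18. deliver 3→2:  nop
19. propose(0,'y'):  nop
20. deliver 1→3:  nop
21. deliver 1→4:  nop
22. propose(3,'p'):  nop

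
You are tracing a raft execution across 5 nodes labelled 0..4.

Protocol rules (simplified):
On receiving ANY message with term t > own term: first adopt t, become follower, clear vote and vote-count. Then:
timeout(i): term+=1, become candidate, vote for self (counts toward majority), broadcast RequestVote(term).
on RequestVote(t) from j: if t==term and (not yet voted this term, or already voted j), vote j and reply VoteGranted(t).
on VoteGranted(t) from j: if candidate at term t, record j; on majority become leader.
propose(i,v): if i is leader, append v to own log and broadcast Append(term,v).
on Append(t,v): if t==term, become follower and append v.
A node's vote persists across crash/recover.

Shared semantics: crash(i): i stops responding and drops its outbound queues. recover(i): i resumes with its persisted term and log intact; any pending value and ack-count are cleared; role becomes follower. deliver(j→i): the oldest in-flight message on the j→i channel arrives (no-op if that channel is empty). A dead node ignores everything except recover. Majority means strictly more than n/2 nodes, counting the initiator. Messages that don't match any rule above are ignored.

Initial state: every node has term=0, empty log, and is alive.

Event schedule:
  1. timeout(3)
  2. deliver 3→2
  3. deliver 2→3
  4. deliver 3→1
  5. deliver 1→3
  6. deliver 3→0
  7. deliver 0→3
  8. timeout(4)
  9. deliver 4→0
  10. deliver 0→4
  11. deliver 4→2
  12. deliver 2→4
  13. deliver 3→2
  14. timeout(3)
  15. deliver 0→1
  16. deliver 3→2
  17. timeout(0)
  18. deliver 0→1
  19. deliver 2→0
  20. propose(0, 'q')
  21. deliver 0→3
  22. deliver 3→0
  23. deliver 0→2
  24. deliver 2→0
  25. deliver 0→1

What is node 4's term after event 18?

1

step 1 timeout(3): 3={cand,t=1,log=-}
step 2 deliver 3→2: 2={foll,t=1,log=-}
step 3 deliver 2→3: —
step 4 deliver 3→1: 1={foll,t=1,log=-}
step 5 deliver 1→3: 3={lead,t=1,log=-}
step 6 deliver 3→0: 0={foll,t=1,log=-}
step 7 deliver 0→3: —
step 8 timeout(4): 4={cand,t=1,log=-}
step 9 deliver 4→0: —
step 10 deliver 0→4: —
step 11 deliver 4→2: —
step 12 deliver 2→4: —
step 13 deliver 3→2: —
step 14 timeout(3): 3={cand,t=2,log=-}
step 15 deliver 0→1: —
step 16 deliver 3→2: 2={foll,t=2,log=-}
step 17 timeout(0): 0={cand,t=2,log=-}
step 18 deliver 0→1: 1={foll,t=2,log=-}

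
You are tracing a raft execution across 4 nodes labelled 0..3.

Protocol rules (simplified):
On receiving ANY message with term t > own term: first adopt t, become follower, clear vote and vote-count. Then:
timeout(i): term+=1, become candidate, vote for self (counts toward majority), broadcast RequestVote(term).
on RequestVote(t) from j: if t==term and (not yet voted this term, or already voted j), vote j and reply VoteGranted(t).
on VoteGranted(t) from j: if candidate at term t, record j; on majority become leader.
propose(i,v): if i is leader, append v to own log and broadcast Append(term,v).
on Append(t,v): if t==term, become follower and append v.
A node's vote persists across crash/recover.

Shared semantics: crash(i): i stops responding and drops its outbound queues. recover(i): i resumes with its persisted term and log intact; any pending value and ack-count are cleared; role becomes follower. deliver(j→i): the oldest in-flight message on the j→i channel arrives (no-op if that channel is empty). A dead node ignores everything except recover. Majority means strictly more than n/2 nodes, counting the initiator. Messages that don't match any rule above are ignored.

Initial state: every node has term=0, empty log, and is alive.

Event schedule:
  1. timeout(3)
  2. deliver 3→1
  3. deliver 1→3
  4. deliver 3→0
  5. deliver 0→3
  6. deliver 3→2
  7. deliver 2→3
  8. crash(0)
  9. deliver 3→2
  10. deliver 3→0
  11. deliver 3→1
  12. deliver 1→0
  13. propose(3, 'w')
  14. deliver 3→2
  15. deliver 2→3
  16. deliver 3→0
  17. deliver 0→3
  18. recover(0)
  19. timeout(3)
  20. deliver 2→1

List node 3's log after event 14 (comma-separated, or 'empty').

step 1 timeout(3): 3={cand,t=1,log=-}
step 2 deliver 3→1: 1={foll,t=1,log=-}
step 3 deliver 1→3: —
step 4 deliver 3→0: 0={foll,t=1,log=-}
step 5 deliver 0→3: 3={lead,t=1,log=-}
step 6 deliver 3→2: 2={foll,t=1,log=-}
step 7 deliver 2→3: —
step 8 crash(0): 0={✗foll,t=1,log=-}
step 9 deliver 3→2: —
step 10 deliver 3→0: —
step 11 deliver 3→1: —
step 12 deliver 1→0: —
step 13 propose(3,'w'): 3={lead,t=1,log=w}
step 14 deliver 3→2: 2={foll,t=1,log=w}

w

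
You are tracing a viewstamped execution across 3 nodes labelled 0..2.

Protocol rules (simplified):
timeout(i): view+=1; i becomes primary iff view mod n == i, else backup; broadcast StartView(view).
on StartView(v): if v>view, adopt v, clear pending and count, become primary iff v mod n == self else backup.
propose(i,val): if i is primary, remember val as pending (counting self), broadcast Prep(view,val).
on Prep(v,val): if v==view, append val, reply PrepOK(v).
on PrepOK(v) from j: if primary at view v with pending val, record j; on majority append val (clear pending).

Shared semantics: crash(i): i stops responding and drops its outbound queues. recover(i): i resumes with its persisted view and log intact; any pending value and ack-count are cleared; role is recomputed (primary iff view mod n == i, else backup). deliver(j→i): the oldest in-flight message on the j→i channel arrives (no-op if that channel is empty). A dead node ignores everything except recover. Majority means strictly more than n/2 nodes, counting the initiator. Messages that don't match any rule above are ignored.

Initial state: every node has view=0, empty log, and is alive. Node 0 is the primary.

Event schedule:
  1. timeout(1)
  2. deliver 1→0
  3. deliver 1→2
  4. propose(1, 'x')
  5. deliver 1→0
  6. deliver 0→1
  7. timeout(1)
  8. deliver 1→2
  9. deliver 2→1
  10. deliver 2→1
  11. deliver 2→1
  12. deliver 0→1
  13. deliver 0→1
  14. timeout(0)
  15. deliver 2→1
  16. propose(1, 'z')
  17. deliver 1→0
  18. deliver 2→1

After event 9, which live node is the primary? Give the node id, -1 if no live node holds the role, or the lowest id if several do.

[1] timeout(1) → N1(prim v1 [-])
[2] deliver 1→0 → N0(back v1 [-])
[3] deliver 1→2 → N2(back v1 [-])
[4] propose(1,'x') → ∅
[5] deliver 1→0 → N0(back v1 [x])
[6] deliver 0→1 → N1(prim v1 [x])
[7] timeout(1) → N1(back v2 [x])
[8] deliver 1→2 → N2(back v1 [x])
[9] deliver 2→1 → ∅

-1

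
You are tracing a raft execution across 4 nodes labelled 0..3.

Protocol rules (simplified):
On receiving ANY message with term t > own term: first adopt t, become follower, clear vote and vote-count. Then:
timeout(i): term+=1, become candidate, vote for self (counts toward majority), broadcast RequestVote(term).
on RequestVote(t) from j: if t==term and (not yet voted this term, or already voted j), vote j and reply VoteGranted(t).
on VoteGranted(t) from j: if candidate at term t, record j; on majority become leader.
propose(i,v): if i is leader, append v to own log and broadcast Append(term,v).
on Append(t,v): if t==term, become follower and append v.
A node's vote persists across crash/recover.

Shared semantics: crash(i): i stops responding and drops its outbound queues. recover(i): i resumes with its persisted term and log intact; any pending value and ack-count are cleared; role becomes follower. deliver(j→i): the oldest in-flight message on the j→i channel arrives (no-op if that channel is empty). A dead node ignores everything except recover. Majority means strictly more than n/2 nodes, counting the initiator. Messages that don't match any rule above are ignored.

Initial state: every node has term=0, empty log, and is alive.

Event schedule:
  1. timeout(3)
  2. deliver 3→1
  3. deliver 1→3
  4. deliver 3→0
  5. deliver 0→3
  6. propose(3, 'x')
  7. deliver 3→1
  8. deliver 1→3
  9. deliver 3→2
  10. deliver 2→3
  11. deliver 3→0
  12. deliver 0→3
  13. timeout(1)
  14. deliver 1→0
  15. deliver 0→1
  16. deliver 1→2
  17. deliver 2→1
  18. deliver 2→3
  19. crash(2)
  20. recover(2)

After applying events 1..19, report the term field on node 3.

[1] timeout(3) → N3(cand t1 [-])
[2] deliver 3→1 → N1(foll t1 [-])
[3] deliver 1→3 → ∅
[4] deliver 3→0 → N0(foll t1 [-])
[5] deliver 0→3 → N3(lead t1 [-])
[6] propose(3,'x') → N3(lead t1 [x])
[7] deliver 3→1 → N1(foll t1 [x])
[8] deliver 1→3 → ∅
[9] deliver 3→2 → N2(foll t1 [-])
[10] deliver 2→3 → ∅
[11] deliver 3→0 → N0(foll t1 [x])
[12] deliver 0→3 → ∅
[13] timeout(1) → N1(cand t2 [x])
[14] deliver 1→0 → N0(foll t2 [x])
[15] deliver 0→1 → ∅
[16] deliver 1→2 → N2(foll t2 [-])
[17] deliver 2→1 → N1(lead t2 [x])
[18] deliver 2→3 → ∅
[19] crash(2) → N2(✗foll t2 [-])

1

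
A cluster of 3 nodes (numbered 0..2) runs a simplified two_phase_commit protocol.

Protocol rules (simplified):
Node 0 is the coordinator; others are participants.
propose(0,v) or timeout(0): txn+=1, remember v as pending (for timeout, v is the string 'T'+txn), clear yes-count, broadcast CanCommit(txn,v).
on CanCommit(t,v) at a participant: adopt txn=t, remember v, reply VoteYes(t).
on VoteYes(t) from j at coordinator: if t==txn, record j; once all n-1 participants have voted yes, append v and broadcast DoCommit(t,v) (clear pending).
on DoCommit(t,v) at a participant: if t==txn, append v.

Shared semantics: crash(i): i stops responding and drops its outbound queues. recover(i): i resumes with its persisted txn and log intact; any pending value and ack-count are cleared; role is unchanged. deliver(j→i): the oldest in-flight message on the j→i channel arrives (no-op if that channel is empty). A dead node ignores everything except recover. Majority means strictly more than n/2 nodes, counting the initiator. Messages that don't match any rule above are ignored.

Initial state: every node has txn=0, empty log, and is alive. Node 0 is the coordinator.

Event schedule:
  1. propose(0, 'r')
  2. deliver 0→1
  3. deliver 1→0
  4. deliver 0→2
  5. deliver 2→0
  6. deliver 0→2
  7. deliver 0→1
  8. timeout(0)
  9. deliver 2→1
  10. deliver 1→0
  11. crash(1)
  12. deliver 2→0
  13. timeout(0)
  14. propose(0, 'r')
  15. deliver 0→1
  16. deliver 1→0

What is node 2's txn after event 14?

e1 propose(0,'r'): 0[coor,t=1,-]
e2 deliver 0→1: 1[part,t=1,-]
e3 deliver 1→0: ·
e4 deliver 0→2: 2[part,t=1,-]
e5 deliver 2→0: 0[coor,t=1,r]
e6 deliver 0→2: 2[part,t=1,r]
e7 deliver 0→1: 1[part,t=1,r]
e8 timeout(0): 0[coor,t=2,r]
e9 deliver 2→1: ·
e10 deliver 1→0: ·
e11 crash(1): 1[✗part,t=1,r]
e12 deliver 2→0: ·
e13 timeout(0): 0[coor,t=3,r]
e14 propose(0,'r'): 0[coor,t=4,r]

1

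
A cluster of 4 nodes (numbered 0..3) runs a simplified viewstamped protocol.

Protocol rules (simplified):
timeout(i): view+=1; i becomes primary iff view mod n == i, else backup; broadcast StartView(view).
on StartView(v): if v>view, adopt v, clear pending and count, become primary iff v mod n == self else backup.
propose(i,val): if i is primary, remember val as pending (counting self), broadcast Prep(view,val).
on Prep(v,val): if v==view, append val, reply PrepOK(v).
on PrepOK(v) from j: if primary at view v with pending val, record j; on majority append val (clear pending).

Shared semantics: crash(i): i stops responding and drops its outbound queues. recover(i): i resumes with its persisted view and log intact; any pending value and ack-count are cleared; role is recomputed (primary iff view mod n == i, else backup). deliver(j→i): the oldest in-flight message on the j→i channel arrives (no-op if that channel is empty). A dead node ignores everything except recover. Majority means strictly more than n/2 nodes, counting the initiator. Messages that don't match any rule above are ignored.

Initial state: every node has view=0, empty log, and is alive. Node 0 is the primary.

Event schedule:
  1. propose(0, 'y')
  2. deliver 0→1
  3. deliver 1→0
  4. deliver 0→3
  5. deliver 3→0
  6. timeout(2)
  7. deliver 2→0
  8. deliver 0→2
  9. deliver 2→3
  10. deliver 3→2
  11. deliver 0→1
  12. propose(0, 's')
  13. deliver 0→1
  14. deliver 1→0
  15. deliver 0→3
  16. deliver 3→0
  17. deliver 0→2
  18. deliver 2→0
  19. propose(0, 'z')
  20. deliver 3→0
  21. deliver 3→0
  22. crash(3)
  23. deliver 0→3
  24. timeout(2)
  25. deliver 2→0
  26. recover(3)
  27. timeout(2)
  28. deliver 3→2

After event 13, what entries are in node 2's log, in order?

1. propose(0,'y'):  nop
2. deliver 0→1:  <1:back v0 y>
3. deliver 1→0:  nop
4. deliver 0→3:  <3:back v0 y>
5. deliver 3→0:  <0:prim v0 y>
6. timeout(2):  <2:back v1 ->
7. deliver 2→0:  <0:back v1 y>
8. deliver 0→2:  nop
9. deliver 2→3:  <3:back v1 y>
10. deliver 3→2:  nop
11. deliver 0→1:  nop
12. propose(0,'s'):  nop
13. deliver 0→1:  nop

empty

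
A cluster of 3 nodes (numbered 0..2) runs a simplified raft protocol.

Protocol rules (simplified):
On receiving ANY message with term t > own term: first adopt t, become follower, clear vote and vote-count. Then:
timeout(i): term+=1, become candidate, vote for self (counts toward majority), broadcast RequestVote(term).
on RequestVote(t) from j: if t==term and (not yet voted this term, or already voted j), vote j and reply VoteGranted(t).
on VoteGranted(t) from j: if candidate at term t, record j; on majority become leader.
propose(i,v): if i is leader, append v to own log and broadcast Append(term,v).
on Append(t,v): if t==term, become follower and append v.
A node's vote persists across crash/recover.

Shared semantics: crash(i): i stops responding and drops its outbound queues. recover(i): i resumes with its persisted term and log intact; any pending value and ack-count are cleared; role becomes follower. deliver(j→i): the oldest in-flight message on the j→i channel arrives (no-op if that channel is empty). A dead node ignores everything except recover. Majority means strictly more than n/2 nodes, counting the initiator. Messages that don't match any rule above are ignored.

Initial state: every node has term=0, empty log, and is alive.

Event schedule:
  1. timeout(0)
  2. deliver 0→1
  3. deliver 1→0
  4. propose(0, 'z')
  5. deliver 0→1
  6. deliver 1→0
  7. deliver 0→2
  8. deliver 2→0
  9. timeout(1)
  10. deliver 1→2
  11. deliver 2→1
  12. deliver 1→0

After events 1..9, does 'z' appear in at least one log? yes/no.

step 1 timeout(0): 0={cand,t=1,log=-}
step 2 deliver 0→1: 1={foll,t=1,log=-}
step 3 deliver 1→0: 0={lead,t=1,log=-}
step 4 propose(0,'z'): 0={lead,t=1,log=z}
step 5 deliver 0→1: 1={foll,t=1,log=z}
step 6 deliver 1→0: —
step 7 deliver 0→2: 2={foll,t=1,log=-}
step 8 deliver 2→0: —
step 9 timeout(1): 1={cand,t=2,log=z}

yes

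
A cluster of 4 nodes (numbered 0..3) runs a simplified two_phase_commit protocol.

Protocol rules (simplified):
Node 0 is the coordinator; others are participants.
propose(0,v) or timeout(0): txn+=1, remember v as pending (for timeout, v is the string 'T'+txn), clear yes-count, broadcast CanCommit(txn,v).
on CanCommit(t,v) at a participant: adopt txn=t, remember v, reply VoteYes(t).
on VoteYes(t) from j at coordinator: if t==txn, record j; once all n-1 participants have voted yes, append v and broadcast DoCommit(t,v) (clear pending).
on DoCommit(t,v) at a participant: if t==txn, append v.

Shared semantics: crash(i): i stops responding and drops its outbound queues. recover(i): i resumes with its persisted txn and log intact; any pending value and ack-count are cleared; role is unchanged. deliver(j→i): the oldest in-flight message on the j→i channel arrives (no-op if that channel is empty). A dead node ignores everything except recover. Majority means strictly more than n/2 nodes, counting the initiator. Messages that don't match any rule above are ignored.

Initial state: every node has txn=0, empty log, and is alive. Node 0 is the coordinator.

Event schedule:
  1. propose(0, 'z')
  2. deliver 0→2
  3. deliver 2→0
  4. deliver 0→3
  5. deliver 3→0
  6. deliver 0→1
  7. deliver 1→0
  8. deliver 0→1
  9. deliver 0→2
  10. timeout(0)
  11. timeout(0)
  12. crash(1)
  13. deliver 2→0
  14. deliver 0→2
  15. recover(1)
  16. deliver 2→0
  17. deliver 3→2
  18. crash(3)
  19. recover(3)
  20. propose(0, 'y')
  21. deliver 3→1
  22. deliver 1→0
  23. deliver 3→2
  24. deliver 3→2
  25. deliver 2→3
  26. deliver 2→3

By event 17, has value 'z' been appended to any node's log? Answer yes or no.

e1 propose(0,'z'): 0[coor,t=1,-]
e2 deliver 0→2: 2[part,t=1,-]
e3 deliver 2→0: ·
e4 deliver 0→3: 3[part,t=1,-]
e5 deliver 3→0: ·
e6 deliver 0→1: 1[part,t=1,-]
e7 deliver 1→0: 0[coor,t=1,z]
e8 deliver 0→1: 1[part,t=1,z]
e9 deliver 0→2: 2[part,t=1,z]
e10 timeout(0): 0[coor,t=2,z]
e11 timeout(0): 0[coor,t=3,z]
e12 crash(1): 1[✗part,t=1,z]
e13 deliver 2→0: ·
e14 deliver 0→2: 2[part,t=2,z]
e15 recover(1): 1[part,t=1,z]
e16 deliver 2→0: ·
e17 deliver 3→2: ·

yes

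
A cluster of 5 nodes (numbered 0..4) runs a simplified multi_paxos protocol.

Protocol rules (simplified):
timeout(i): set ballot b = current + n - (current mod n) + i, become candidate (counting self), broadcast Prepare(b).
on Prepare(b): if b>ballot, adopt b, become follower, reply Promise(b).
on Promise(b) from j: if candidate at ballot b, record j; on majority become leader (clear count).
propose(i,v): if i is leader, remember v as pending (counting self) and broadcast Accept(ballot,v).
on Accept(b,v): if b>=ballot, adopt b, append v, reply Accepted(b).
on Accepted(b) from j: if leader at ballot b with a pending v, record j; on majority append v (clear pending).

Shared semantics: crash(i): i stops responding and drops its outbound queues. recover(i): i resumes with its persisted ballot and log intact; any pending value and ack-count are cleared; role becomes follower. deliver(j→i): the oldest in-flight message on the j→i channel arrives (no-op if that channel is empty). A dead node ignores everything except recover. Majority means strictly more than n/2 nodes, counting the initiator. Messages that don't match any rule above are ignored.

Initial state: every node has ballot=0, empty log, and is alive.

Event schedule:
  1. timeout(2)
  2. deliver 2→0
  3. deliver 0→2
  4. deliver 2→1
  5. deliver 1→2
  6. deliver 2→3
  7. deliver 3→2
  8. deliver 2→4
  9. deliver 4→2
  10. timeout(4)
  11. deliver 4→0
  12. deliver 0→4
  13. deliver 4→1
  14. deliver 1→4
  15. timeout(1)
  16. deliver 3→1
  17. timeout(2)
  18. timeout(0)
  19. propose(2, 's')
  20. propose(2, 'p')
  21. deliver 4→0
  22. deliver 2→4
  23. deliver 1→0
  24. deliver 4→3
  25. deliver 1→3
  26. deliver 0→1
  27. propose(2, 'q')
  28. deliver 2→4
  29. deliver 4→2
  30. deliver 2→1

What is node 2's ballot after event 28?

12

e1 timeout(2): 2[cand,b=7,-]
e2 deliver 2→0: 0[foll,b=7,-]
e3 deliver 0→2: ·
e4 deliver 2→1: 1[foll,b=7,-]
e5 deliver 1→2: 2[lead,b=7,-]
e6 deliver 2→3: 3[foll,b=7,-]
e7 deliver 3→2: ·
e8 deliver 2→4: 4[foll,b=7,-]
e9 deliver 4→2: ·
e10 timeout(4): 4[cand,b=14,-]
e11 deliver 4→0: 0[foll,b=14,-]
e12 deliver 0→4: ·
e13 deliver 4→1: 1[foll,b=14,-]
e14 deliver 1→4: 4[lead,b=14,-]
e15 timeout(1): 1[cand,b=16,-]
e16 deliver 3→1: ·
e17 timeout(2): 2[cand,b=12,-]
e18 timeout(0): 0[cand,b=15,-]
e19 propose(2,'s'): ·
e20 propose(2,'p'): ·
e21 deliver 4→0: ·
e22 deliver 2→4: ·
e23 deliver 1→0: 0[foll,b=16,-]
e24 deliver 4→3: 3[foll,b=14,-]
e25 deliver 1→3: 3[foll,b=16,-]
e26 deliver 0→1: ·
e27 propose(2,'q'): ·
e28 deliver 2→4: ·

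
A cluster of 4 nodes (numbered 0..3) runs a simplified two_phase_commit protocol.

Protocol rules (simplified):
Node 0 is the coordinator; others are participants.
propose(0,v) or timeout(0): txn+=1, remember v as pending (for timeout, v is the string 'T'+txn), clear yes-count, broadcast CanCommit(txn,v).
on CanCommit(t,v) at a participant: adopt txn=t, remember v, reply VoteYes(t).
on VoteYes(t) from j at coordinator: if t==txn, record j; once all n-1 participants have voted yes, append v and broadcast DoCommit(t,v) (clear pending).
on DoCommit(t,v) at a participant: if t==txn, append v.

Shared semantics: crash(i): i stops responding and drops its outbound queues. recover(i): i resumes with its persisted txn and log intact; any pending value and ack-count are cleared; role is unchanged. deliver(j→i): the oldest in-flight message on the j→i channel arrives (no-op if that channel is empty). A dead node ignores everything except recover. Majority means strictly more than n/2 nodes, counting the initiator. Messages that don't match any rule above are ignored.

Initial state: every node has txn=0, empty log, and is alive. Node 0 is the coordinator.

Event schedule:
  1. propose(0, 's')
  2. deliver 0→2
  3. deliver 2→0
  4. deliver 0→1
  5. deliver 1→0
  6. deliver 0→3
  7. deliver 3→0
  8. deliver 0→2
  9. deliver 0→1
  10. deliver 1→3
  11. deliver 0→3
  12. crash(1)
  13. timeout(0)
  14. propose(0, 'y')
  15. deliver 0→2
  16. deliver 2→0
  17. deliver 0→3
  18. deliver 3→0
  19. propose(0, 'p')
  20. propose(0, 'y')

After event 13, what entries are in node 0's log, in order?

s

after 1 — propose(0,'s'): n0:coor/t1/[-]
after 2 — deliver 0→2: n2:part/t1/[-]
after 3 — deliver 2→0: ·
after 4 — deliver 0→1: n1:part/t1/[-]
after 5 — deliver 1→0: ·
after 6 — deliver 0→3: n3:part/t1/[-]
after 7 — deliver 3→0: n0:coor/t1/[s]
after 8 — deliver 0→2: n2:part/t1/[s]
after 9 — deliver 0→1: n1:part/t1/[s]
after 10 — deliver 1→3: ·
after 11 — deliver 0→3: n3:part/t1/[s]
after 12 — crash(1): n1:✗part/t1/[s]
after 13 — timeout(0): n0:coor/t2/[s]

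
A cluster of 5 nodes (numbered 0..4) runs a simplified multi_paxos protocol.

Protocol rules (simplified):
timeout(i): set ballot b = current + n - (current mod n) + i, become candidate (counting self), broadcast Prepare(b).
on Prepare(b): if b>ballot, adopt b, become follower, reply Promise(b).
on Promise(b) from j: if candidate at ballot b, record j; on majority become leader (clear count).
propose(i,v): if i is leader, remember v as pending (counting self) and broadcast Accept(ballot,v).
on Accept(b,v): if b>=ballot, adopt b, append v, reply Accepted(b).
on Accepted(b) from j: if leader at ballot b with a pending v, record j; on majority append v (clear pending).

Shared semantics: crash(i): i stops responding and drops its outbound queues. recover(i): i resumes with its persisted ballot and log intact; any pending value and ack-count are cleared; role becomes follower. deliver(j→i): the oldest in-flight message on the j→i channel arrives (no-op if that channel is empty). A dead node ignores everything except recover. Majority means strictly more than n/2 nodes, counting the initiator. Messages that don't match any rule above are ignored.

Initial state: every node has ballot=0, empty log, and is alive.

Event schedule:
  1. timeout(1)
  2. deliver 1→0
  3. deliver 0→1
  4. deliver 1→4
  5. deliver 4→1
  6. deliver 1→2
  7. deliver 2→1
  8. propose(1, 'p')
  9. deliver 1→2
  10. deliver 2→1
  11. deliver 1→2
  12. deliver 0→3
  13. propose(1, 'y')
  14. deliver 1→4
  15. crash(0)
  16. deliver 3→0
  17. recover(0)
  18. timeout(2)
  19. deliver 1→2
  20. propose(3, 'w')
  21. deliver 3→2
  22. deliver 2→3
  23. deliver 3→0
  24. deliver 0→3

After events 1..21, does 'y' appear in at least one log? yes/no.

[1] timeout(1) → N1(cand b6 [-])
[2] deliver 1→0 → N0(foll b6 [-])
[3] deliver 0→1 → ∅
[4] deliver 1→4 → N4(foll b6 [-])
[5] deliver 4→1 → N1(lead b6 [-])
[6] deliver 1→2 → N2(foll b6 [-])
[7] deliver 2→1 → ∅
[8] propose(1,'p') → ∅
[9] deliver 1→2 → N2(foll b6 [p])
[10] deliver 2→1 → ∅
[11] deliver 1→2 → ∅
[12] deliver 0→3 → ∅
[13] propose(1,'y') → ∅
[14] deliver 1→4 → N4(foll b6 [p])
[15] crash(0) → N0(✗foll b6 [-])
[16] deliver 3→0 → ∅
[17] recover(0) → N0(foll b6 [-])
[18] timeout(2) → N2(cand b12 [p])
[19] deliver 1→2 → ∅
[20] propose(3,'w') → ∅
[21] deliver 3→2 → ∅

no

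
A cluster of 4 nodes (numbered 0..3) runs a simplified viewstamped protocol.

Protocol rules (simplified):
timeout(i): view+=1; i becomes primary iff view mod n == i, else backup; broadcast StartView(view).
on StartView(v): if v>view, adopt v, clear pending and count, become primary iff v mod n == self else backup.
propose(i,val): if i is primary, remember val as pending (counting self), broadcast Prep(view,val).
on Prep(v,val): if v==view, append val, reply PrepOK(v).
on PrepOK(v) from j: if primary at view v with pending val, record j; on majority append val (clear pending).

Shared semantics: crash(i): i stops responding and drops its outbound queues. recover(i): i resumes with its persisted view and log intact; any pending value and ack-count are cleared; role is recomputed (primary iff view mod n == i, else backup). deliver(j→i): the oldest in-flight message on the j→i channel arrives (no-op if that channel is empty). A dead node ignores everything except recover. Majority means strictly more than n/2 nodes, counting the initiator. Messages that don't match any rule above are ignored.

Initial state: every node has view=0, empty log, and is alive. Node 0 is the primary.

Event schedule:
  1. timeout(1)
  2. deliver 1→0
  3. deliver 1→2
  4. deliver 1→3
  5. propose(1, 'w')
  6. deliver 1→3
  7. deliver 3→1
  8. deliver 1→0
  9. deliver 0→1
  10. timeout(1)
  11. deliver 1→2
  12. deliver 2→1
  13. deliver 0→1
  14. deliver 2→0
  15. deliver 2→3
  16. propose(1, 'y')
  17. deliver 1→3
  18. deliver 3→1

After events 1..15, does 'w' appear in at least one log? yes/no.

[1] timeout(1) → N1(prim v1 [-])
[2] deliver 1→0 → N0(back v1 [-])
[3] deliver 1→2 → N2(back v1 [-])
[4] deliver 1→3 → N3(back v1 [-])
[5] propose(1,'w') → ∅
[6] deliver 1→3 → N3(back v1 [w])
[7] deliver 3→1 → ∅
[8] deliver 1→0 → N0(back v1 [w])
[9] deliver 0→1 → N1(prim v1 [w])
[10] timeout(1) → N1(back v2 [w])
[11] deliver 1→2 → N2(back v1 [w])
[12] deliver 2→1 → ∅
[13] deliver 0→1 → ∅
[14] deliver 2→0 → ∅
[15] deliver 2→3 → ∅

yes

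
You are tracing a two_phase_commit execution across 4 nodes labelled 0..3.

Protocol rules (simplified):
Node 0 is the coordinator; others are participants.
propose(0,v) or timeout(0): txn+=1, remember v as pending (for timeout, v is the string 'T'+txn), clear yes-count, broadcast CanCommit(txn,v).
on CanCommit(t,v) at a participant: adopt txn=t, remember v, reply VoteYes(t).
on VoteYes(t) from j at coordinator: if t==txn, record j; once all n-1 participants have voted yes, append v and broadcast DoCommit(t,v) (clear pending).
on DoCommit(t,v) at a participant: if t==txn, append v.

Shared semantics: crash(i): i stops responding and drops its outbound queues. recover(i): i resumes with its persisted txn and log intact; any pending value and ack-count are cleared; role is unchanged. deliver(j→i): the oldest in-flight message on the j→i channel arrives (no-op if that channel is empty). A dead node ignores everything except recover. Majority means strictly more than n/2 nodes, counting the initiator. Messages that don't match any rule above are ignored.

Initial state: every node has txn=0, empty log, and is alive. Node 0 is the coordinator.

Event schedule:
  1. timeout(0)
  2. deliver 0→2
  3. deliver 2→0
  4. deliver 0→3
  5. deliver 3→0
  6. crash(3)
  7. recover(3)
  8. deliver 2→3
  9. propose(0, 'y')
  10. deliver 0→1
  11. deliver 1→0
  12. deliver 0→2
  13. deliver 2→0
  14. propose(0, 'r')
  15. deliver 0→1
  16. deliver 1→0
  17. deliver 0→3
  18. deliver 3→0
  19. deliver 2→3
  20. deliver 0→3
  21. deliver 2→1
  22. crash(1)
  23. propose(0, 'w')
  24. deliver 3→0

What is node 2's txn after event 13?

1. timeout(0):  <0:coor t1 ->
2. deliver 0→2:  <2:part t1 ->
3. deliver 2→0:  nop
4. deliver 0→3:  <3:part t1 ->
5. deliver 3→0:  nop
6. crash(3):  <3:✗part t1 ->
7. recover(3):  <3:part t1 ->
8. deliver 2→3:  nop
9. propose(0,'y'):  <0:coor t2 ->
10. deliver 0→1:  <1:part t1 ->
11. deliver 1→0:  nop
12. deliver 0→2:  <2:part t2 ->
13. deliver 2→0:  nop

2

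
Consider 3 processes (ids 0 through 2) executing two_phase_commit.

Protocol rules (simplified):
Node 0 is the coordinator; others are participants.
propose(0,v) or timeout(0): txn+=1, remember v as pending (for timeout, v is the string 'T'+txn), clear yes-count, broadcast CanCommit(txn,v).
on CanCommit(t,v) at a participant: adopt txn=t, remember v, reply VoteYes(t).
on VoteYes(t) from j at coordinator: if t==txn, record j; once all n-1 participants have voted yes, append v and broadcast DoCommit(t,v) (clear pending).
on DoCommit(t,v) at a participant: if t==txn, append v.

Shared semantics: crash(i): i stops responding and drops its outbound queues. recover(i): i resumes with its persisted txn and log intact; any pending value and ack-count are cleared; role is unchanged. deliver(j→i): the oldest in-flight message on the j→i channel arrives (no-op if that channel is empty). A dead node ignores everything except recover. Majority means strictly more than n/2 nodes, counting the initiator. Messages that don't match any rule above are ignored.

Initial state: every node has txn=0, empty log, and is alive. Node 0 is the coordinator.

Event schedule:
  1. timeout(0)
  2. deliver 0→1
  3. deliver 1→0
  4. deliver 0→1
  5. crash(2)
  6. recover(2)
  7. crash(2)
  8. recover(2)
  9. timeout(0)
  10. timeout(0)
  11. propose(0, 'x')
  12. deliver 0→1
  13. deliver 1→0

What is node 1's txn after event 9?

1

step 1 timeout(0): 0={coor,t=1,log=-}
step 2 deliver 0→1: 1={part,t=1,log=-}
step 3 deliver 1→0: —
step 4 deliver 0→1: —
step 5 crash(2): 2={✗part,t=0,log=-}
step 6 recover(2): 2={part,t=0,log=-}
step 7 crash(2): 2={✗part,t=0,log=-}
step 8 recover(2): 2={part,t=0,log=-}
step 9 timeout(0): 0={coor,t=2,log=-}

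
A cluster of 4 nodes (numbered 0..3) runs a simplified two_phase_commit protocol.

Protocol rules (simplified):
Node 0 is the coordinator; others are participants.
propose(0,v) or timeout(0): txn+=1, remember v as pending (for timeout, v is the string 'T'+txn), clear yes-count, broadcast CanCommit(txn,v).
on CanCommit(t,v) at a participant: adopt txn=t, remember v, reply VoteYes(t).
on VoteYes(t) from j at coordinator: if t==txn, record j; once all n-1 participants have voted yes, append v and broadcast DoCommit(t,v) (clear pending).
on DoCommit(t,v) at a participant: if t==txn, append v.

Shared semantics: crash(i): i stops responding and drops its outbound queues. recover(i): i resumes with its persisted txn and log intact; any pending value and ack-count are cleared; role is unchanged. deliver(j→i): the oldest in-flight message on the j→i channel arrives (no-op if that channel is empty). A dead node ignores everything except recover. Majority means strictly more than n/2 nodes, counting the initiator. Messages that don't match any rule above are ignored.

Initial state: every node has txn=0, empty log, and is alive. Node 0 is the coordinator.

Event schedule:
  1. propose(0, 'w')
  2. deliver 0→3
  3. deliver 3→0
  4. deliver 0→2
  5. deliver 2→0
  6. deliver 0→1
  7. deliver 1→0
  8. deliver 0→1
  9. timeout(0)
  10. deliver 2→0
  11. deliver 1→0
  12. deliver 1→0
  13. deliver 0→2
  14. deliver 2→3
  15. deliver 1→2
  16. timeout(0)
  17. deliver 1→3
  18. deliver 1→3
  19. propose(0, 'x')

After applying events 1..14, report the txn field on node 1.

1

1. propose(0,'w'):  <0:coor t1 ->
2. deliver 0→3:  <3:part t1 ->
3. deliver 3→0:  nop
4. deliver 0→2:  <2:part t1 ->
5. deliver 2→0:  nop
6. deliver 0→1:  <1:part t1 ->
7. deliver 1→0:  <0:coor t1 w>
8. deliver 0→1:  <1:part t1 w>
9. timeout(0):  <0:coor t2 w>
10. deliver 2→0:  nop
11. deliver 1→0:  nop
12. deliver 1→0:  nop
13. deliver 0→2:  <2:part t1 w>
14. deliver 2→3:  nop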